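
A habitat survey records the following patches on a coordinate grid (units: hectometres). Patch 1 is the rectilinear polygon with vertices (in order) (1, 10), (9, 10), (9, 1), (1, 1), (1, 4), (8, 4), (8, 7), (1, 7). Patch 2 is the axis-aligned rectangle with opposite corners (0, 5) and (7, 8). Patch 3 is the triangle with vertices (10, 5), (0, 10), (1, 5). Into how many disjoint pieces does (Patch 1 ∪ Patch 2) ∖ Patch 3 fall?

(Patch 1 ∪ Patch 2) ∖ Patch 3 splits into 3 disjoint pieces (area 19.25, area 25, area 2.1).

3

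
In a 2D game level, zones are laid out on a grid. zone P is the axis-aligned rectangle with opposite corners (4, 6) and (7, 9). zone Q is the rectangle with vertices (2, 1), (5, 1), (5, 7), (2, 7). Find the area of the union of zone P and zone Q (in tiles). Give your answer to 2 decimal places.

26.00

By inclusion–exclusion:
Individual areas: |zone P| = 9, |zone Q| = 18.
|zone P∩zone Q|: x∈[4,5], y∈[6,7] → 1·1 = 1.
|zone P ∪ zone Q| = 27 − 1 = 26.00.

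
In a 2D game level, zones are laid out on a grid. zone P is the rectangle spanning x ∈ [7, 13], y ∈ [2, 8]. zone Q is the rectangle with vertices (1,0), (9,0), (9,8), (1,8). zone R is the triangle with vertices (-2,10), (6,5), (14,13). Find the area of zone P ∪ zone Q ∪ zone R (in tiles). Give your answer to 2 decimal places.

By inclusion–exclusion:
Individual areas: |zone P| = 36, |zone Q| = 64, |zone R| = 52.
|zone P∩zone Q|: x∈[7,9], y∈[2,8] → 2·6 = 12.
|zone P∩zone R| = 2.
|zone Q∩zone R| = 11.7.
|zone P∩zone Q∩zone R| = 2.
|zone P ∪ zone Q ∪ zone R| = 152 − 25.7 + 2 = 128.30.

128.30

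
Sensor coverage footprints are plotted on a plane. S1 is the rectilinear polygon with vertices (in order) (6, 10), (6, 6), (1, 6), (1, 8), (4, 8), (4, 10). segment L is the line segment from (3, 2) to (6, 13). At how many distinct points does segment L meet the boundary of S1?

The segment meets the boundary at (5.182,10), (4.091,6).

2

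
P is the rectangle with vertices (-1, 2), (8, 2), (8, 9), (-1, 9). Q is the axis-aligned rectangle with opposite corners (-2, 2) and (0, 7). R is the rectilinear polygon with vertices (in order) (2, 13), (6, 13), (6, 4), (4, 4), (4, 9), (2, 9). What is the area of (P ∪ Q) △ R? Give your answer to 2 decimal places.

74.00

|P ∪ Q| = 68.
|(P ∪ Q) ∩ R| = 10.
|(P ∪ Q) △ R| = 68 + 26 − 20 = 74.00.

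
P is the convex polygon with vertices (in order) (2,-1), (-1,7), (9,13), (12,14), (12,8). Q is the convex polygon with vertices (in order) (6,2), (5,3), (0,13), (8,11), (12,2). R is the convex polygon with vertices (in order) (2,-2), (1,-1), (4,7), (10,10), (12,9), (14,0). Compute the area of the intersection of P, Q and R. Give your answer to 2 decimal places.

25.02

The intersection is the polygon with vertices (10.095,6.286), (5.684,2.316), (5,3), (3.571,5.857), (4,7), (8.727,9.364).
By the shoelace formula its area is 25.02.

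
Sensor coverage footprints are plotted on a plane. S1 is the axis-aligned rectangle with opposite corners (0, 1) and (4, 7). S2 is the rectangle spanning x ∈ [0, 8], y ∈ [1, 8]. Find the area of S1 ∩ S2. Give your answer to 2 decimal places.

|S1∩S2|: x∈[0,4], y∈[1,7] → 4·6 = 24.

24.00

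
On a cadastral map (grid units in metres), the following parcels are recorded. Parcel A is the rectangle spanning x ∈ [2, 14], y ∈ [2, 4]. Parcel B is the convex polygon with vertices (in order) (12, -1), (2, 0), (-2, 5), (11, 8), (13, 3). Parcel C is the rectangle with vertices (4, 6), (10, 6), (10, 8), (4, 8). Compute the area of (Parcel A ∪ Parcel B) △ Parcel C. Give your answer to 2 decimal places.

90.90

|Parcel A ∪ Parcel B| = 91.825.
|(Parcel A ∪ Parcel B) ∩ Parcel C| = 6.4615.
|(Parcel A ∪ Parcel B) △ Parcel C| = 91.825 + 12 − 12.9231 = 90.90.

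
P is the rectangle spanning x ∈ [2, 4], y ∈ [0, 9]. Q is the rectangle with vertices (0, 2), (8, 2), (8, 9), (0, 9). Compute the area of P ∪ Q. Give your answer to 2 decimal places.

60.00

By inclusion–exclusion:
Individual areas: |P| = 18, |Q| = 56.
|P∩Q|: x∈[2,4], y∈[2,9] → 2·7 = 14.
|P ∪ Q| = 74 − 14 = 60.00.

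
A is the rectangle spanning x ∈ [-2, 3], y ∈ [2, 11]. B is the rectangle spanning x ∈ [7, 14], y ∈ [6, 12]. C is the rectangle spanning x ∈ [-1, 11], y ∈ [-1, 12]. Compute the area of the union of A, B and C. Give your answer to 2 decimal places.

By inclusion–exclusion:
Individual areas: |A| = 45, |B| = 42, |C| = 156.
|A∩B| = 0 (no overlap).
|A∩C|: x∈[-1,3], y∈[2,11] → 4·9 = 36.
|B∩C|: x∈[7,11], y∈[6,12] → 4·6 = 24.
|A∩B∩C| = 0.
|A ∪ B ∪ C| = 243 − 60 + 0 = 183.00.

183.00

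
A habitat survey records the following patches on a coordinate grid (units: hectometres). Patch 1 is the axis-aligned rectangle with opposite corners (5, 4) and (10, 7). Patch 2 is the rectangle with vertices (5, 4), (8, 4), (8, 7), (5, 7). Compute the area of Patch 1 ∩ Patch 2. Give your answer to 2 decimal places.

9.00

|Patch 1∩Patch 2|: x∈[5,8], y∈[4,7] → 3·3 = 9.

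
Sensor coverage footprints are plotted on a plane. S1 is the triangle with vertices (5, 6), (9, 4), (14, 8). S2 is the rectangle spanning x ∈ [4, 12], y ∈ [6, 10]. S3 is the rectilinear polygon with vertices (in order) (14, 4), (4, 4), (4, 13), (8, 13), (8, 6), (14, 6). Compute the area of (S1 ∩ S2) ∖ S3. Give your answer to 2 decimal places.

4.34

|S1 ∩ S2| = 5.3444.
|(S1 ∩ S2) ∩ S3| = 1.
|(S1 ∩ S2) ∖ S3| = 5.3444 − 1 = 4.34.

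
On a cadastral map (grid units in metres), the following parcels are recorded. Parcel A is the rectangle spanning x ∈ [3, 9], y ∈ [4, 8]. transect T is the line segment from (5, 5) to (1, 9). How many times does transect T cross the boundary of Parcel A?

1

The segment meets the boundary at (3,7).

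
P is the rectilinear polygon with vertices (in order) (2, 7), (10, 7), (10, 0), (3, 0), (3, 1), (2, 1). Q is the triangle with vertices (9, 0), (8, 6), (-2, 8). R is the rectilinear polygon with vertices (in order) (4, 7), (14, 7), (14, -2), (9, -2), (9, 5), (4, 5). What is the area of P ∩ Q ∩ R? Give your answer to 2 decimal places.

5.68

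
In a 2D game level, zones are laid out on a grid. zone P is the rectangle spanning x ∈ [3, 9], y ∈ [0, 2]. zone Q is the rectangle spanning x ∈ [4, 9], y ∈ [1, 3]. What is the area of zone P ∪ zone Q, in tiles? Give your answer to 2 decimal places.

By inclusion–exclusion:
Individual areas: |zone P| = 12, |zone Q| = 10.
|zone P∩zone Q|: x∈[4,9], y∈[1,2] → 5·1 = 5.
|zone P ∪ zone Q| = 22 − 5 = 17.00.

17.00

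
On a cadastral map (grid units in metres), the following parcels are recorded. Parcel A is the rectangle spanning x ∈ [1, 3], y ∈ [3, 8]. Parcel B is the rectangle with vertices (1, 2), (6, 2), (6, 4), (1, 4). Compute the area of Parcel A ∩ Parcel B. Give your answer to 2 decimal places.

|Parcel A∩Parcel B|: x∈[1,3], y∈[3,4] → 2·1 = 2.

2.00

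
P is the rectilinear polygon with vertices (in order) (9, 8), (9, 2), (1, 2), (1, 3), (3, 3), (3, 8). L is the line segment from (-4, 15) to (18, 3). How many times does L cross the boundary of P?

2

The segment meets the boundary at (9,7.909), (8.833,8).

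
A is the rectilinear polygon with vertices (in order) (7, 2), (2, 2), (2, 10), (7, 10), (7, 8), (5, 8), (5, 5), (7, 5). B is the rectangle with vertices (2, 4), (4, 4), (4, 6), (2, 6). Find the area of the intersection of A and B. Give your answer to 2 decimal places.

4.00

The intersection is the polygon with vertices (2,6), (4,6), (4,4), (2,4).
By the shoelace formula its area is 4.00.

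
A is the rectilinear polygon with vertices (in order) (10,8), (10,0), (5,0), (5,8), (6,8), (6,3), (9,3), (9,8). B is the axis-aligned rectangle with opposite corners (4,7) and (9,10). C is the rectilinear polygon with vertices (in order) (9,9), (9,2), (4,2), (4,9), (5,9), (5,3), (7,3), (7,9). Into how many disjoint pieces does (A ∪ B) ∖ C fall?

2

(A ∪ B) ∖ C splits into 2 disjoint pieces (area 16, area 13).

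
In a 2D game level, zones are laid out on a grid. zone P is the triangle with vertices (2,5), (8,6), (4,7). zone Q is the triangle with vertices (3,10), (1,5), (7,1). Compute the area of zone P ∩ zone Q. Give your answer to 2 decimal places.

The intersection is the polygon with vertices (2,5), (4,7), (4.375,6.906), (5,5.5).
By the shoelace formula its area is 2.73.

2.73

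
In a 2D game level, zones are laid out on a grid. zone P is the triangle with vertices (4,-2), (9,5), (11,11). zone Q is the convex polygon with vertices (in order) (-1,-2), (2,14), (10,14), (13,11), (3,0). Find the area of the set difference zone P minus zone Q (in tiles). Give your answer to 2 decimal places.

6.08

|zone P| = 8, |zone P∩zone Q| = 1.9225.
|zone P ∖ zone Q| = |zone P| − |zone P∩zone Q| = 8 − 1.9225 = 6.08.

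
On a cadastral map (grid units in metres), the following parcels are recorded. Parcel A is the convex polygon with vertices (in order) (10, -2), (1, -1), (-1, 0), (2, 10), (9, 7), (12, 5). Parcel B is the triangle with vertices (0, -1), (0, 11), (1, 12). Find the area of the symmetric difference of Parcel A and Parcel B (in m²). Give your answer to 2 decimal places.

|Parcel A| = 104, |Parcel B| = 6, |Parcel A∩Parcel B| = 0.962.
|Parcel A △ Parcel B| = |Parcel A| + |Parcel B| − 2·|Parcel A∩Parcel B| = 104 + 6 − 1.924 = 108.08.

108.08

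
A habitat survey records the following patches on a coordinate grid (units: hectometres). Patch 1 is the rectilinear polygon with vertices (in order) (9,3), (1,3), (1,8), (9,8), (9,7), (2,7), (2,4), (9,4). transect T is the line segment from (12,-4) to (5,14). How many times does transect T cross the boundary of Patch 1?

The segment meets the boundary at (7.333,8), (7.722,7), (8.889,4), (9,3.714).

4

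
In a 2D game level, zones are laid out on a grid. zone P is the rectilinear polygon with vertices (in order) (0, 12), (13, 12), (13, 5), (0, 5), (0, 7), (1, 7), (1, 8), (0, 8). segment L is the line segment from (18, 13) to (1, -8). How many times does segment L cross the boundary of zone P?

2

The segment meets the boundary at (11.524,5), (13,6.824).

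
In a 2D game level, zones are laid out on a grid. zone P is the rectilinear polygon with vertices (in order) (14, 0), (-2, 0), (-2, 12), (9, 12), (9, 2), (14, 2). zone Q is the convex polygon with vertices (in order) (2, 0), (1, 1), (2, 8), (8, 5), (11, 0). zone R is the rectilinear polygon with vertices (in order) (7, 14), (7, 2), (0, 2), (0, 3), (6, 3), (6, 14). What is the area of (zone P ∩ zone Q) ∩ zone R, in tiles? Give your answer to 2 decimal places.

8.54

The region (zone P ∩ zone Q) ∩ zone R is the polygon with vertices (1.286,3), (6,3), (6,6), (7,5.5), (7,2), (1.143,2).
By the shoelace formula its area is 8.54.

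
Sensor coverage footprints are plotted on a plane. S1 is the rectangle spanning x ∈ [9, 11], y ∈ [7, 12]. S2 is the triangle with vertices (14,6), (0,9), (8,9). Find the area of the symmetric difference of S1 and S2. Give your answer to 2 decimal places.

|S1| = 10, |S2| = 12, |S1∩S2| = 1.9881.
|S1 △ S2| = |S1| + |S2| − 2·|S1∩S2| = 10 + 12 − 3.9762 = 18.02.

18.02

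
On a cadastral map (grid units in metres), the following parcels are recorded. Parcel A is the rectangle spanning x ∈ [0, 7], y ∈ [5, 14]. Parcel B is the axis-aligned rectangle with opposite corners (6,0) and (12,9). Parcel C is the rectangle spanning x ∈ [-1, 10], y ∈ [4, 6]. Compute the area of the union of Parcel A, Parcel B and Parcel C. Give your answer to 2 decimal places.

121.00

By inclusion–exclusion:
Individual areas: |Parcel A| = 63, |Parcel B| = 54, |Parcel C| = 22.
|Parcel A∩Parcel B|: x∈[6,7], y∈[5,9] → 1·4 = 4.
|Parcel A∩Parcel C|: x∈[0,7], y∈[5,6] → 7·1 = 7.
|Parcel B∩Parcel C|: x∈[6,10], y∈[4,6] → 4·2 = 8.
|Parcel A∩Parcel B∩Parcel C| = 1.
|Parcel A ∪ Parcel B ∪ Parcel C| = 139 − 19 + 1 = 121.00.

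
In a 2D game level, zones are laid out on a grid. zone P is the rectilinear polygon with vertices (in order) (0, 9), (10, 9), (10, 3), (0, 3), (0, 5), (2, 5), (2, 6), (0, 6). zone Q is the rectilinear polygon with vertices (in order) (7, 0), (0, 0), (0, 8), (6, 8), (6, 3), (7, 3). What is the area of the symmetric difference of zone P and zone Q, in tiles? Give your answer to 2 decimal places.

|zone P| = 58, |zone Q| = 51, |zone P∩zone Q| = 28.
|zone P △ zone Q| = |zone P| + |zone Q| − 2·|zone P∩zone Q| = 58 + 51 − 56 = 53.00.

53.00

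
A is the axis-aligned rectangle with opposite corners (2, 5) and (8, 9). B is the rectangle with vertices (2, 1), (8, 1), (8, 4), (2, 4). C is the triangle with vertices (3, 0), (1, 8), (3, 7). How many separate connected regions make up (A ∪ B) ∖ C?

3

(A ∪ B) ∖ C splits into 3 disjoint pieces (area 21.75, area 15, area 1.125).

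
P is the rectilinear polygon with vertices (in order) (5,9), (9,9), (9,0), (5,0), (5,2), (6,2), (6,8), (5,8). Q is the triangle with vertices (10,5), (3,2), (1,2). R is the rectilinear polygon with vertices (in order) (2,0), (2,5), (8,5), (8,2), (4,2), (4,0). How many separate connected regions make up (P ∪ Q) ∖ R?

(P ∪ Q) ∖ R splits into 2 disjoint pieces (area 24.0476, area 0.1667).

2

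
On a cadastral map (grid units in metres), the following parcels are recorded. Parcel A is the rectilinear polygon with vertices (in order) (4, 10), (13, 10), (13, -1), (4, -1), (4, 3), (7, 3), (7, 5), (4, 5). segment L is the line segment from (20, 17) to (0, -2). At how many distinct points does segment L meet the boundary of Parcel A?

4

The segment meets the boundary at (4,1.8), (5.263,3), (7,4.65), (12.632,10).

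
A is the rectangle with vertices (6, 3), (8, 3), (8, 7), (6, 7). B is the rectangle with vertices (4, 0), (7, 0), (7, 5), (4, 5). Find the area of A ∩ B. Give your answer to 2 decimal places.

2.00

|A∩B|: x∈[6,7], y∈[3,5] → 1·2 = 2.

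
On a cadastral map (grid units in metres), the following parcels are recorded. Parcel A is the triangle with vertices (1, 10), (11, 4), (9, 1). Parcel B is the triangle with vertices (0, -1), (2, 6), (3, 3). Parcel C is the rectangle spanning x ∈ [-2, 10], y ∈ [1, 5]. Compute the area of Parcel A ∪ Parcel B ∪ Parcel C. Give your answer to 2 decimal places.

60.01

By inclusion–exclusion:
Individual areas: |Parcel A| = 21, |Parcel B| = 6.5, |Parcel C| = 48.
|Parcel A∩Parcel B| = 0.
|Parcel A∩Parcel C| = 10.2278.
|Parcel B∩Parcel C| = 5.2619.
|Parcel A∩Parcel B∩Parcel C| = 0.
|Parcel A ∪ Parcel B ∪ Parcel C| = 75.5 − 15.4897 + 0 = 60.01.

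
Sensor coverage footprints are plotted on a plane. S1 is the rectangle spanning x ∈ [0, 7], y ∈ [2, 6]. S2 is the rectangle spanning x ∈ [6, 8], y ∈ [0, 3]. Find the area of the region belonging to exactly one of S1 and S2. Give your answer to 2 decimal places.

|S1∩S2|: x∈[6,7], y∈[2,3] → 1·1 = 1.
|S1 △ S2| = |S1| + |S2| − 2·|S1∩S2| = 28 + 6 − 2 = 32.00.

32.00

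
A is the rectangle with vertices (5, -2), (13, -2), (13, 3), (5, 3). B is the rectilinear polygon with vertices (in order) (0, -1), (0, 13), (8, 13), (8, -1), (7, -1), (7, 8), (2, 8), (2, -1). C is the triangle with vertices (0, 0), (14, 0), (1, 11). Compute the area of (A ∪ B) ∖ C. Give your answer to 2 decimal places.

60.42

|A ∪ B| = 103.
|(A ∪ B) ∩ C| = 42.5769.
|(A ∪ B) ∖ C| = 103 − 42.5769 = 60.42.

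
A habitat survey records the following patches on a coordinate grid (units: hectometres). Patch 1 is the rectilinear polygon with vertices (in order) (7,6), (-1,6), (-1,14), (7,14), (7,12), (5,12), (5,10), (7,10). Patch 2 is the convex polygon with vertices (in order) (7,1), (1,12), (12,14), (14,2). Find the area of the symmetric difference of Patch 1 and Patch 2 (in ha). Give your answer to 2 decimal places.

|Patch 1| = 60, |Patch 2| = 109.5, |Patch 1∩Patch 2| = 25.4545.
|Patch 1 △ Patch 2| = |Patch 1| + |Patch 2| − 2·|Patch 1∩Patch 2| = 60 + 109.5 − 50.9091 = 118.59.

118.59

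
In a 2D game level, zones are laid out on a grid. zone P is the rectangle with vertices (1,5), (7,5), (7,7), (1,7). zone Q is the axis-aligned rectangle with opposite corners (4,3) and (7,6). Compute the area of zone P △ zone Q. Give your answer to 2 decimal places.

|zone P∩zone Q|: x∈[4,7], y∈[5,6] → 3·1 = 3.
|zone P △ zone Q| = |zone P| + |zone Q| − 2·|zone P∩zone Q| = 12 + 9 − 6 = 15.00.

15.00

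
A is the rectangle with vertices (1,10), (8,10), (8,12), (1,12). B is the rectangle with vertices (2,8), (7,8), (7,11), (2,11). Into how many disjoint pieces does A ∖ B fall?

A ∖ B is a single connected region.

1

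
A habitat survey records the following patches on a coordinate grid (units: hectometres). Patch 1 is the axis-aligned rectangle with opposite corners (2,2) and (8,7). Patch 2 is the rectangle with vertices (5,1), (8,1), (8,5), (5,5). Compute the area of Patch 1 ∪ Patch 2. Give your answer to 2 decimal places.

33.00

By inclusion–exclusion:
Individual areas: |Patch 1| = 30, |Patch 2| = 12.
|Patch 1∩Patch 2|: x∈[5,8], y∈[2,5] → 3·3 = 9.
|Patch 1 ∪ Patch 2| = 42 − 9 = 33.00.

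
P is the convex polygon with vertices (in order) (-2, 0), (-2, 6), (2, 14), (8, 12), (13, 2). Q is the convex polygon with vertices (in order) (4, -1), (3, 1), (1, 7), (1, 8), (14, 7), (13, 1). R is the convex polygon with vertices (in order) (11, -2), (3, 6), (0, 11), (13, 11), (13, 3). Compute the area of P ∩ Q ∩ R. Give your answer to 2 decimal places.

The intersection is the polygon with vertices (7.706,1.294), (3,6), (1.839,7.936), (10.36,7.28), (12.778,2.444), (12.578,1.944).
By the shoelace formula its area is 43.00.

43.00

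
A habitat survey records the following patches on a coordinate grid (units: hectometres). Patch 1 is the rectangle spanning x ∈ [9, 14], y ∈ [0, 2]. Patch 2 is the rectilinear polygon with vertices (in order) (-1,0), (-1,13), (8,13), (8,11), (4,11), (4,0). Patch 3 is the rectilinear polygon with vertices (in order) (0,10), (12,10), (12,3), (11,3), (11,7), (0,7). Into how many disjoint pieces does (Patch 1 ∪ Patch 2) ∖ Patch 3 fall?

(Patch 1 ∪ Patch 2) ∖ Patch 3 splits into 2 disjoint pieces (area 10, area 61).

2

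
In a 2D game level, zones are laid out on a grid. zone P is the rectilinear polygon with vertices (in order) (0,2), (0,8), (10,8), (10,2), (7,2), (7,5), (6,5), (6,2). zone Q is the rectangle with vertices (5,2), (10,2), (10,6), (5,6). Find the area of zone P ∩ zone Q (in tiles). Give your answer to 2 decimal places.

The intersection is the polygon with vertices (10,2), (7,2), (7,5), (6,5), (6,2), (5,2), (5,6), (10,6).
By the shoelace formula its area is 17.00.

17.00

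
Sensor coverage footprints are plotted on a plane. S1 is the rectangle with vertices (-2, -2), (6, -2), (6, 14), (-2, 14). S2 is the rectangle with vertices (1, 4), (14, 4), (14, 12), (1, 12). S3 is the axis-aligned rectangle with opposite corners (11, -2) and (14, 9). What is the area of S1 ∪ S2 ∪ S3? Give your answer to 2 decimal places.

210.00

By inclusion–exclusion:
Individual areas: |S1| = 128, |S2| = 104, |S3| = 33.
|S1∩S2|: x∈[1,6], y∈[4,12] → 5·8 = 40.
|S1∩S3| = 0 (no overlap).
|S2∩S3|: x∈[11,14], y∈[4,9] → 3·5 = 15.
|S1∩S2∩S3| = 0.
|S1 ∪ S2 ∪ S3| = 265 − 55 + 0 = 210.00.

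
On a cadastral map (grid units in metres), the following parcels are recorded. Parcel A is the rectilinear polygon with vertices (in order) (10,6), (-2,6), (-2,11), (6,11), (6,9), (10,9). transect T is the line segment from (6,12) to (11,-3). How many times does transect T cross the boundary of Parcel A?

The segment meets the boundary at (8,6), (7,9).

2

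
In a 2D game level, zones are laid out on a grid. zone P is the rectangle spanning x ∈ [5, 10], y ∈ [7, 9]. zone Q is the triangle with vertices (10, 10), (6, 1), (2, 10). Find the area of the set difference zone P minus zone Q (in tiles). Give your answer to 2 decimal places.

1.78

|zone P| = 10, |zone P∩zone Q| = 8.2222.
|zone P ∖ zone Q| = |zone P| − |zone P∩zone Q| = 10 − 8.2222 = 1.78.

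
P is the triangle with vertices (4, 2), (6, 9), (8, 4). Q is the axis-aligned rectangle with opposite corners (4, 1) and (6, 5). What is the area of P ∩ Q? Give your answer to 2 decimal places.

3.71

The intersection is the polygon with vertices (4.857,5), (6,5), (6,3), (4,2).
By the shoelace formula its area is 3.71.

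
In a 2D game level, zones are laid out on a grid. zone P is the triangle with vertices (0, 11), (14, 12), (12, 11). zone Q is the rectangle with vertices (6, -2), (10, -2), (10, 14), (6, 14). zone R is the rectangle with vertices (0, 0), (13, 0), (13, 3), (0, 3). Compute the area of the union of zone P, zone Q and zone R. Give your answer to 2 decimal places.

By inclusion–exclusion:
Individual areas: |zone P| = 6, |zone Q| = 64, |zone R| = 39.
|zone P∩zone Q| = 2.2857.
|zone P∩zone R| = 0.
|zone Q∩zone R|: x∈[6,10], y∈[0,3] → 4·3 = 12.
|zone P∩zone Q∩zone R| = 0.
|zone P ∪ zone Q ∪ zone R| = 109 − 14.2857 + 0 = 94.71.

94.71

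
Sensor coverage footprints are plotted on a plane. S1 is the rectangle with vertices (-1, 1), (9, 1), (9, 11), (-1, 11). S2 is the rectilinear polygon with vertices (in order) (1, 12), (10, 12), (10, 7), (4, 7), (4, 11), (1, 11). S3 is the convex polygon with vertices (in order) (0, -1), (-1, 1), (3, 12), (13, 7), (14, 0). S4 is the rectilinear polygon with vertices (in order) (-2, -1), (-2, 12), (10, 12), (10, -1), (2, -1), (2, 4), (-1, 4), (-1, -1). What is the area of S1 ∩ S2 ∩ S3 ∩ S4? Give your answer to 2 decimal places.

16.00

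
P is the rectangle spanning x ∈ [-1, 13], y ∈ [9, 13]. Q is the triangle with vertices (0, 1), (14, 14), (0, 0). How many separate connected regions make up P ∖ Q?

2

P ∖ Q splits into 2 disjoint pieces (area 8, area 47.0769).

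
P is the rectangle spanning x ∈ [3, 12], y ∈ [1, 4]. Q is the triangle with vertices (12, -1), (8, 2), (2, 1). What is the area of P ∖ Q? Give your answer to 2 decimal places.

|P| = 27, |P∩Q| = 3.5833.
|P ∖ Q| = |P| − |P∩Q| = 27 − 3.5833 = 23.42.

23.42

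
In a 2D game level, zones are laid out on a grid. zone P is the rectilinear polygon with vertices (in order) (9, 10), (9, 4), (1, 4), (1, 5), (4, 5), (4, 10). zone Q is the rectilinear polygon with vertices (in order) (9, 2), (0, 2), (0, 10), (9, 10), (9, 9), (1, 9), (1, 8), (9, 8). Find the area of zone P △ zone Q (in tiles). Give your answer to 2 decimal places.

|zone P| = 33, |zone Q| = 64, |zone P∩zone Q| = 28.
|zone P △ zone Q| = |zone P| + |zone Q| − 2·|zone P∩zone Q| = 33 + 64 − 56 = 41.00.

41.00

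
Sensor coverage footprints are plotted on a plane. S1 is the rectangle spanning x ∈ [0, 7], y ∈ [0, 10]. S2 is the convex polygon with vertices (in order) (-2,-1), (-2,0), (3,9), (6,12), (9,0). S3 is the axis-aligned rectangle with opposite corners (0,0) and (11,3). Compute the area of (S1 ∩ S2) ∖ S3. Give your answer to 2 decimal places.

|S1 ∩ S2| = 57.9.
|(S1 ∩ S2) ∩ S3| = 21.
|(S1 ∩ S2) ∖ S3| = 57.9 − 21 = 36.90.

36.90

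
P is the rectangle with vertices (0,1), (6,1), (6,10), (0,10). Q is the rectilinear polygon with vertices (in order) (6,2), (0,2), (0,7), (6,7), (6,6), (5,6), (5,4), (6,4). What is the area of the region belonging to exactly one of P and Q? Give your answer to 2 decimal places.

|P| = 54, |Q| = 28, |P∩Q| = 28.
|P △ Q| = |P| + |Q| − 2·|P∩Q| = 54 + 28 − 56 = 26.00.

26.00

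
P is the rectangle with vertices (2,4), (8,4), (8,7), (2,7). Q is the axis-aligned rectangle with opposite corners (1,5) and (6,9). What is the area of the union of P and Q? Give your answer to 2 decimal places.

30.00

By inclusion–exclusion:
Individual areas: |P| = 18, |Q| = 20.
|P∩Q|: x∈[2,6], y∈[5,7] → 4·2 = 8.
|P ∪ Q| = 38 − 8 = 30.00.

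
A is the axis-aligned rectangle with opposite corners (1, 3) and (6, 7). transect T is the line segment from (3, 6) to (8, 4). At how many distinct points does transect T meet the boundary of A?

1

The segment meets the boundary at (6,4.8).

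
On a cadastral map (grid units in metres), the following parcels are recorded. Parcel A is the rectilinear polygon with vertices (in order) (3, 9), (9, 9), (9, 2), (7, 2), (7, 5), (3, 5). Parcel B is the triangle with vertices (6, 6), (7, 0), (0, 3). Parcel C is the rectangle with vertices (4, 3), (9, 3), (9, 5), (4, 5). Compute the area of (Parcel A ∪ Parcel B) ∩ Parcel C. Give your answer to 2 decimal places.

8.67

|Parcel A ∪ Parcel B| = 48.4167.
|(Parcel A ∪ Parcel B) ∩ Parcel C| = 8.67.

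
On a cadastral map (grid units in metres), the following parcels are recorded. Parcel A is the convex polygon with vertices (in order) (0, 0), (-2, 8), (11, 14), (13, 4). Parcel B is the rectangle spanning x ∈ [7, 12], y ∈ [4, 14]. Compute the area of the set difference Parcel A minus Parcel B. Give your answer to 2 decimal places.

83.19

|Parcel A| = 127, |Parcel A∩Parcel B| = 43.8077.
|Parcel A ∖ Parcel B| = |Parcel A| − |Parcel A∩Parcel B| = 127 − 43.8077 = 83.19.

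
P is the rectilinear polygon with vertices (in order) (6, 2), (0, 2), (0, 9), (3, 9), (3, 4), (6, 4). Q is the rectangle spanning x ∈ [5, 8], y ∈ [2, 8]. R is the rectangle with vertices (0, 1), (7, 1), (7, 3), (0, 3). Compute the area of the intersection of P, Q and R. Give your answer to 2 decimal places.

The intersection is the polygon with vertices (5,3), (6,3), (6,2), (5,2).
By the shoelace formula its area is 1.00.

1.00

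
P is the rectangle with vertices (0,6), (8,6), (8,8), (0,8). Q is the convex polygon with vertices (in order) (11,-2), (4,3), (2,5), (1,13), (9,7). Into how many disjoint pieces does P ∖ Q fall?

P ∖ Q splits into 2 disjoint pieces (area 0.0417, area 3.5).

2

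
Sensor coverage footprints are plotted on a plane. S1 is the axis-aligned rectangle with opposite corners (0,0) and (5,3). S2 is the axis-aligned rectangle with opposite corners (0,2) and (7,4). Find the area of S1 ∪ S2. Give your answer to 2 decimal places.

By inclusion–exclusion:
Individual areas: |S1| = 15, |S2| = 14.
|S1∩S2|: x∈[0,5], y∈[2,3] → 5·1 = 5.
|S1 ∪ S2| = 29 − 5 = 24.00.

24.00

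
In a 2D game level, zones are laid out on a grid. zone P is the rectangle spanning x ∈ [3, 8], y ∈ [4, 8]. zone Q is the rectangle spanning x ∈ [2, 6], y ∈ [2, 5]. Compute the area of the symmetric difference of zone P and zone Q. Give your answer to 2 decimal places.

|zone P∩zone Q|: x∈[3,6], y∈[4,5] → 3·1 = 3.
|zone P △ zone Q| = |zone P| + |zone Q| − 2·|zone P∩zone Q| = 20 + 12 − 6 = 26.00.

26.00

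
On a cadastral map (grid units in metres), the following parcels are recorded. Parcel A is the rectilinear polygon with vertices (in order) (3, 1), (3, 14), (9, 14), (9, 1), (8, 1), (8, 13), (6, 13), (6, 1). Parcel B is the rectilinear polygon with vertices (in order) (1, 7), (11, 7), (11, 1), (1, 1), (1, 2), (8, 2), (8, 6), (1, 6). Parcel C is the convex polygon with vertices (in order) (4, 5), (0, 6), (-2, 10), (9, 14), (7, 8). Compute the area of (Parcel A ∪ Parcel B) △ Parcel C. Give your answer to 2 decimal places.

78.82

|Parcel A ∪ Parcel B| = 74.
|(Parcel A ∪ Parcel B) ∩ Parcel C| = 23.8409.
|(Parcel A ∪ Parcel B) △ Parcel C| = 74 + 52.5 − 47.6818 = 78.82.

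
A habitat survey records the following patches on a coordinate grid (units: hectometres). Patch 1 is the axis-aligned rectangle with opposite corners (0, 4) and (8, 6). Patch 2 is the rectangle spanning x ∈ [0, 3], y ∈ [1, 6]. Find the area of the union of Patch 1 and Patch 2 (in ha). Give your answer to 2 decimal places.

By inclusion–exclusion:
Individual areas: |Patch 1| = 16, |Patch 2| = 15.
|Patch 1∩Patch 2|: x∈[0,3], y∈[4,6] → 3·2 = 6.
|Patch 1 ∪ Patch 2| = 31 − 6 = 25.00.

25.00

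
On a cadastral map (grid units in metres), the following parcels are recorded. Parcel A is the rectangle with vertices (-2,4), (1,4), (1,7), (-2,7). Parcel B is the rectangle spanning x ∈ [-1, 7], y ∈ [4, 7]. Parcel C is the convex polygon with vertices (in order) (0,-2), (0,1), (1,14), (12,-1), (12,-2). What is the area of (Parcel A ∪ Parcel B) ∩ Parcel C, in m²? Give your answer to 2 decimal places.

The region (Parcel A ∪ Parcel B) ∩ Parcel C is the polygon with vertices (6.133,7), (7,5.818), (7,4), (1,4), (0.231,4), (0.462,7), (1,7).
By the shoelace formula its area is 19.45.

19.45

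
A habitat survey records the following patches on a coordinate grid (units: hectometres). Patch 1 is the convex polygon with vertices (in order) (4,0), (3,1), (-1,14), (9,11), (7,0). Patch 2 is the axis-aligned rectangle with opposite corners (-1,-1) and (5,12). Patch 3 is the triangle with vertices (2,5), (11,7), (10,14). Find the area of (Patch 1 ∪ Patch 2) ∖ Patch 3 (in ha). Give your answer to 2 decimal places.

|Patch 1 ∪ Patch 2| = 119.3846.
|(Patch 1 ∪ Patch 2) ∩ Patch 3| = 19.0132.
|(Patch 1 ∪ Patch 2) ∖ Patch 3| = 119.3846 − 19.0132 = 100.37.

100.37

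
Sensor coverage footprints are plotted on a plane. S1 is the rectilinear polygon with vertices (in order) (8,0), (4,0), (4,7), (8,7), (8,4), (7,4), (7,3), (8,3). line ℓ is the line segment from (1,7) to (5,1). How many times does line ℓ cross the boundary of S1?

1

The segment meets the boundary at (4,2.5).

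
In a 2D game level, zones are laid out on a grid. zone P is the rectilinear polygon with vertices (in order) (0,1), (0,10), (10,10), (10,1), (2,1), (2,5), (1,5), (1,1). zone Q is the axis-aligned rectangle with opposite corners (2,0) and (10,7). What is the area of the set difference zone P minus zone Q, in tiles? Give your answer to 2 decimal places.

38.00

|zone P| = 86, |zone P∩zone Q| = 48.
|zone P ∖ zone Q| = |zone P| − |zone P∩zone Q| = 86 − 48 = 38.00.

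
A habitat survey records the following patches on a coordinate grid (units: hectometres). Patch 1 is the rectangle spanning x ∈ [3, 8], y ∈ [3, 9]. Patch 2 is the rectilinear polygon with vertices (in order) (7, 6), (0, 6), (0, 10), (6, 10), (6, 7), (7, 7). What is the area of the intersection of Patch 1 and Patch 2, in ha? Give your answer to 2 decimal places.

10.00

The intersection is the polygon with vertices (3,9), (6,9), (6,7), (7,7), (7,6), (3,6).
By the shoelace formula its area is 10.00.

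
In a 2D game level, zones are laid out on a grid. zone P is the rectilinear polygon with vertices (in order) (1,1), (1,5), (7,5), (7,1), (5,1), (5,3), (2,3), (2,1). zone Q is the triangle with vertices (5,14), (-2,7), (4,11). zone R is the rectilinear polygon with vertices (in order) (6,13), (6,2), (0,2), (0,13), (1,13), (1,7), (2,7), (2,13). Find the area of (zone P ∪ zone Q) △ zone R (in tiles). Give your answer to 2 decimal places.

51.33

|zone P ∪ zone Q| = 25.
|(zone P ∪ zone Q) ∩ zone R| = 16.8333.
|(zone P ∪ zone Q) △ zone R| = 25 + 60 − 33.6667 = 51.33.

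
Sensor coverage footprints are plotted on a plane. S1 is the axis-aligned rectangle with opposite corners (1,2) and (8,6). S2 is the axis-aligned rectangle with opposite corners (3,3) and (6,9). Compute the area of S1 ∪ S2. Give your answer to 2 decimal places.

By inclusion–exclusion:
Individual areas: |S1| = 28, |S2| = 18.
|S1∩S2|: x∈[3,6], y∈[3,6] → 3·3 = 9.
|S1 ∪ S2| = 46 − 9 = 37.00.

37.00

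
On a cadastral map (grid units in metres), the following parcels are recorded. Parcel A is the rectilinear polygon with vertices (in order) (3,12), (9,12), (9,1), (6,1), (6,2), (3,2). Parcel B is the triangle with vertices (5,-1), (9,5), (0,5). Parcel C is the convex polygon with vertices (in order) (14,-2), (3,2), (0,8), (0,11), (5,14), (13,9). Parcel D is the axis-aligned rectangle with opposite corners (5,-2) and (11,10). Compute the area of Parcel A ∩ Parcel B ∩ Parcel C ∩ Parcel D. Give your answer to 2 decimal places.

The intersection is the polygon with vertices (5,2), (5,5), (9,5), (6.333,1), (6,1), (6,2).
By the shoelace formula its area is 9.67.

9.67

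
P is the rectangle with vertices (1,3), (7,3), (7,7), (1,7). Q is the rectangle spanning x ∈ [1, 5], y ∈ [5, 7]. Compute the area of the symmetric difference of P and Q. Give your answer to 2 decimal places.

|P∩Q|: x∈[1,5], y∈[5,7] → 4·2 = 8.
|P △ Q| = |P| + |Q| − 2·|P∩Q| = 24 + 8 − 16 = 16.00.

16.00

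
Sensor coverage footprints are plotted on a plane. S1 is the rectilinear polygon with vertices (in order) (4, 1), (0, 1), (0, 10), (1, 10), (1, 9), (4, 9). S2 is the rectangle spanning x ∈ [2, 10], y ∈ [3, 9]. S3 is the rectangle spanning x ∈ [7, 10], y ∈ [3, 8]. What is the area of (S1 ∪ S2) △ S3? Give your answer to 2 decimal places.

54.00

|S1 ∪ S2| = 69.
|(S1 ∪ S2) ∩ S3| = 15.
|(S1 ∪ S2) △ S3| = 69 + 15 − 30 = 54.00.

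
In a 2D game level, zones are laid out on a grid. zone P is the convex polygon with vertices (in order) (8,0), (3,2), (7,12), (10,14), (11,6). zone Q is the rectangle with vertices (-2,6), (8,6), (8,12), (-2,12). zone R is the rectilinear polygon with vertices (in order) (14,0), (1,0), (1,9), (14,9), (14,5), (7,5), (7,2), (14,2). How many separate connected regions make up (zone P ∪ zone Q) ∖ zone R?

(zone P ∪ zone Q) ∖ zone R splits into 2 disjoint pieces (area 49.5625, area 8.25).

2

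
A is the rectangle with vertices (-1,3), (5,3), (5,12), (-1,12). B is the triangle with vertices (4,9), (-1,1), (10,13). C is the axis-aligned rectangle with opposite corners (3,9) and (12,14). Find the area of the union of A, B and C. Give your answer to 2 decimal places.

By inclusion–exclusion:
Individual areas: |A| = 54, |B| = 14, |C| = 45.
|A∩B| = 8.1136.
|A∩C|: x∈[3,5], y∈[9,12] → 2·3 = 6.
|B∩C| = 4.6667.
|A∩B∩C| = 0.3333.
|A ∪ B ∪ C| = 113 − 18.7803 + 0.3333 = 94.55.

94.55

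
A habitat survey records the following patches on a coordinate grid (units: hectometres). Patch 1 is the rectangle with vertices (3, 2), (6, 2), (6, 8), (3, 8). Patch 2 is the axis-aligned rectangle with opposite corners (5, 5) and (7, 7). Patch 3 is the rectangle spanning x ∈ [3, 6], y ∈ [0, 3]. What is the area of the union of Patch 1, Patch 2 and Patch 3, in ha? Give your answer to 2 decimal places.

By inclusion–exclusion:
Individual areas: |Patch 1| = 18, |Patch 2| = 4, |Patch 3| = 9.
|Patch 1∩Patch 2|: x∈[5,6], y∈[5,7] → 1·2 = 2.
|Patch 1∩Patch 3|: x∈[3,6], y∈[2,3] → 3·1 = 3.
|Patch 2∩Patch 3| = 0 (no overlap).
|Patch 1∩Patch 2∩Patch 3| = 0.
|Patch 1 ∪ Patch 2 ∪ Patch 3| = 31 − 5 + 0 = 26.00.

26.00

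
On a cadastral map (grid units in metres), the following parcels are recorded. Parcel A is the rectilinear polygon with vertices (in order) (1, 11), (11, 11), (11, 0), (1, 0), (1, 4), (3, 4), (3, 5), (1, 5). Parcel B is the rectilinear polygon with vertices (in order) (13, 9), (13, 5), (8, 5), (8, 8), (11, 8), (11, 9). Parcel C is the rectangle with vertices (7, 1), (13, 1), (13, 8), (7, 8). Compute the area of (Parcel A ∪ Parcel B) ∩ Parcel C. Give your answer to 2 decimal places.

The region (Parcel A ∪ Parcel B) ∩ Parcel C is the polygon with vertices (13,5), (11,5), (11,1), (7,1), (7,8), (13,8).
By the shoelace formula its area is 34.00.

34.00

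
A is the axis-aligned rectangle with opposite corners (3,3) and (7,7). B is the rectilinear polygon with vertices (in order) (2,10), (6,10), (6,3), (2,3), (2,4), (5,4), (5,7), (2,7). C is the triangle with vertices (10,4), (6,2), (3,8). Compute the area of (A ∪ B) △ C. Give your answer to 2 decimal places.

25.64

|A ∪ B| = 29.
|(A ∪ B) ∩ C| = 9.1786.
|(A ∪ B) △ C| = 29 + 15 − 18.3571 = 25.64.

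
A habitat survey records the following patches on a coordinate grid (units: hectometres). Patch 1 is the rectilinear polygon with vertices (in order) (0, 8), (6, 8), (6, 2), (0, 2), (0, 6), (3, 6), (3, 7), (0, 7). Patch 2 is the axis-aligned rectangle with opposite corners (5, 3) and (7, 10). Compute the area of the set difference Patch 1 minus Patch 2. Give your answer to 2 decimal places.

28.00

|Patch 1| = 33, |Patch 1∩Patch 2| = 5.
|Patch 1 ∖ Patch 2| = |Patch 1| − |Patch 1∩Patch 2| = 33 − 5 = 28.00.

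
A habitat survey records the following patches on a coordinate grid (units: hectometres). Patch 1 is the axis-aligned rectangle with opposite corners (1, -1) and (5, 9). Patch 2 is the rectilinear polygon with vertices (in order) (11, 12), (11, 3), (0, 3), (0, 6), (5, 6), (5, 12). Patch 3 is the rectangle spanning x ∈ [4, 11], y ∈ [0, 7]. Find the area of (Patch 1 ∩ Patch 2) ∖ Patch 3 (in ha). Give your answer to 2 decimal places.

9.00

|Patch 1 ∩ Patch 2| = 12.
|(Patch 1 ∩ Patch 2) ∩ Patch 3| = 3.
|(Patch 1 ∩ Patch 2) ∖ Patch 3| = 12 − 3 = 9.00.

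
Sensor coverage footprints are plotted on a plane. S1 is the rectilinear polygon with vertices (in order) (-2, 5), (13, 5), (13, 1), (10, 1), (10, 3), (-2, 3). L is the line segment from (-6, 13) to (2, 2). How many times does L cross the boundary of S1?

2

The segment meets the boundary at (1.273,3), (-0.182,5).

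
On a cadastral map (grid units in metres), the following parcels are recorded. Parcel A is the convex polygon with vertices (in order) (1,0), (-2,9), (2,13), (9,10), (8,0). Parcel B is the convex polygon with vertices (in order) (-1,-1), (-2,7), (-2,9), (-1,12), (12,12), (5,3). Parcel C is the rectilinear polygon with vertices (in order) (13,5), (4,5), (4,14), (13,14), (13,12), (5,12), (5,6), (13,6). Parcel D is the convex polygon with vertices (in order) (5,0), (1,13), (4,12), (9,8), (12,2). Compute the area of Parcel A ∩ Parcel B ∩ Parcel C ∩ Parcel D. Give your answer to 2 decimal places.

8.54

The intersection is the polygon with vertices (5,6), (7.333,6), (6.556,5), (4,5), (4,12), (5,11.2).
By the shoelace formula its area is 8.54.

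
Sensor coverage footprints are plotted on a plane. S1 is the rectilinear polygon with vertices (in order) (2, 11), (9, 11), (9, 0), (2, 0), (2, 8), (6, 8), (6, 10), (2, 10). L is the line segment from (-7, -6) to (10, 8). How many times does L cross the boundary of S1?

The segment meets the boundary at (9,7.176), (2,1.412).

2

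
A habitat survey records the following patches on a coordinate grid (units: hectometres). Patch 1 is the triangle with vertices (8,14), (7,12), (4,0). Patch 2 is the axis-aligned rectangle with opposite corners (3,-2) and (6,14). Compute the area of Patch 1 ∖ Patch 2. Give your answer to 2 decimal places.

2.00

|Patch 1| = 3, |Patch 1∩Patch 2| = 1.
|Patch 1 ∖ Patch 2| = |Patch 1| − |Patch 1∩Patch 2| = 3 − 1 = 2.00.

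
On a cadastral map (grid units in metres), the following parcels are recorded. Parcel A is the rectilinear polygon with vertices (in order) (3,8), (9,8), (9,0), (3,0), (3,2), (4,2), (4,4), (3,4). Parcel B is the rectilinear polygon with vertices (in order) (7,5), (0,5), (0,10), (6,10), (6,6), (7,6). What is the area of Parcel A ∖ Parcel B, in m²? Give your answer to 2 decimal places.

36.00

|Parcel A| = 46, |Parcel A∩Parcel B| = 10.
|Parcel A ∖ Parcel B| = |Parcel A| − |Parcel A∩Parcel B| = 46 − 10 = 36.00.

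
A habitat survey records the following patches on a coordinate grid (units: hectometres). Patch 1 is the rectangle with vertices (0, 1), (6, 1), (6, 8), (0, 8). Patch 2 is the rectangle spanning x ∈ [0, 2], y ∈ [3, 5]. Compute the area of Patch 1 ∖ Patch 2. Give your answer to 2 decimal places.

|Patch 1∩Patch 2|: x∈[0,2], y∈[3,5] → 2·2 = 4.
|Patch 1| = 42.
|Patch 1 ∖ Patch 2| = |Patch 1| − |Patch 1∩Patch 2| = 42 − 4 = 38.00.

38.00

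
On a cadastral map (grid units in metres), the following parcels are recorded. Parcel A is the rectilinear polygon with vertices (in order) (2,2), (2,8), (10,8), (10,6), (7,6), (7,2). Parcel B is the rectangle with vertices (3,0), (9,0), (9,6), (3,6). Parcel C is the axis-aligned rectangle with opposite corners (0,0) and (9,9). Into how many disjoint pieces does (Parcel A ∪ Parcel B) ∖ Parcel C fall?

1

(Parcel A ∪ Parcel B) ∖ Parcel C is a single connected region.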